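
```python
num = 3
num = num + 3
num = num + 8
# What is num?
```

Trace:
`num = 3` → num = 3
`num = num + 3` → num = 6
`num = num + 8` → num = 14
So num = 14

Answer: 14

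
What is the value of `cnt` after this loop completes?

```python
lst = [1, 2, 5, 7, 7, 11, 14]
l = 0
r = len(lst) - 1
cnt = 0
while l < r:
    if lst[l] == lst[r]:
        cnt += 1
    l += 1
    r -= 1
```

Count matching pairs from ends
`cnt` takes the values: 0

Answer: 0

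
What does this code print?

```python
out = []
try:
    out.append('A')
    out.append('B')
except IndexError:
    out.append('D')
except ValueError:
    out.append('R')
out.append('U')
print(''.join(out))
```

Execution trace: 'A' (try body) → 'B' (try body, no exception) → 'U' (after the try/except). Output: ABU

Answer: ABU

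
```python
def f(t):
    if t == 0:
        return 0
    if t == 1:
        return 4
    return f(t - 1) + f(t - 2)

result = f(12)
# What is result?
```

Build up from base cases: f(0)=0, f(1)=4, f(2)=4, f(3)=8, f(4)=12, f(5)=20, f(6)=32, ..., f(12)=576

Answer: 576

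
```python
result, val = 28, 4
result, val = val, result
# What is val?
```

Trace:
`result, val = 28, 4` → result = 28; val = 4
`result, val = val, result` → result = 4; val = 28
So val = 28

Answer: 28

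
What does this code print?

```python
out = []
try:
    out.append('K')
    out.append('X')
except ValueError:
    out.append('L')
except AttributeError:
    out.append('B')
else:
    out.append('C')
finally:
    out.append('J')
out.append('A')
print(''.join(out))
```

Execution trace: 'K' (try body) → 'X' (try body, no exception) → 'C' (else) → 'J' (finally) → 'A' (after the try/except). Output: KXCJA

Answer: KXCJA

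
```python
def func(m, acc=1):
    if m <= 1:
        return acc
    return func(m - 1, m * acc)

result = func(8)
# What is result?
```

Accumulator trace (n, acc): (8, 1) -> (7, 8) -> (6, 56) -> (5, 336) -> (4, 1680) -> (3, 6720) -> (2, 20160) -> (1, 40320) -> return 40320

Answer: 40320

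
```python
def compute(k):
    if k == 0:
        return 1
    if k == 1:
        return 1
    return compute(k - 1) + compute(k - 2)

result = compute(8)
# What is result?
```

Build up from base cases: compute(0)=1, compute(1)=1, compute(2)=2, compute(3)=3, compute(4)=5, compute(5)=8, compute(6)=13, ..., compute(8)=34

Answer: 34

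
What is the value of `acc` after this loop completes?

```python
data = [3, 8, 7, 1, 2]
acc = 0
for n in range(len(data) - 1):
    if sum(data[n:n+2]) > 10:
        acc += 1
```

Count windows with sum > 10
`acc` takes the values: 0 → 1 → 2

Answer: 2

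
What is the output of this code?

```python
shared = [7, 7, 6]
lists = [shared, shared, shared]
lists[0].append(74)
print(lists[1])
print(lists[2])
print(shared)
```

Key concept: list of same reference.
Step by step:
`shared = [7, 7, 6]` → shared = [7, 7, 6]
`lists = [shared, shared, shared]` → lists = [[7, 7, 6], [7, 7, 6], [7, 7, 6]]
`lists[0].append(74)` → shared = [7, 7, 6, 74]; lists = [[7, 7, 6, 74], [7, 7, 6, 74], [7, 7, 6, 74]]
`print(lists[1])` → prints [7, 7, 6, 74]
`print(lists[2])` → prints [7, 7, 6, 74]
`print(shared)` → prints [7, 7, 6, 74]

Answer:
[7, 7, 6, 74]
[7, 7, 6, 74]
[7, 7, 6, 74]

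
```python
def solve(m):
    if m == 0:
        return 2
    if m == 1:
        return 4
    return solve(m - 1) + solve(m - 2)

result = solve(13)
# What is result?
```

Build up from base cases: solve(0)=2, solve(1)=4, solve(2)=6, solve(3)=10, solve(4)=16, solve(5)=26, solve(6)=42, ..., solve(13)=1220

Answer: 1220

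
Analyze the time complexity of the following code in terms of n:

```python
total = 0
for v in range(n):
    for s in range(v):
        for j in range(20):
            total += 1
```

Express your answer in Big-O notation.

Each loop level contributes: n × n × 1. Multiplying the contributions gives O(n^2).

Answer: O(n^2)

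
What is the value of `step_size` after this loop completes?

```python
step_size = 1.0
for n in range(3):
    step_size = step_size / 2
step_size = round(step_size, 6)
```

Halving LR 3 times: 1 / 2^3
`step_size` takes the values: 1.0 → 0.5 → 0.25 → 0.125

Answer: 0.125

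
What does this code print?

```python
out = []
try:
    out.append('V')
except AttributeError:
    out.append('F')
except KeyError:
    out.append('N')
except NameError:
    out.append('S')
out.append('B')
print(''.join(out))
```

Execution trace: 'V' (try body, no exception) → 'B' (after the try/except). Output: VB

Answer: VB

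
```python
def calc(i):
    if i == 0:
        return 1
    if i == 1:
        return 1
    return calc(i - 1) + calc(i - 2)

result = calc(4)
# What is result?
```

Build up from base cases: calc(0)=1, calc(1)=1, calc(2)=2, calc(3)=3, calc(4)=5

Answer: 5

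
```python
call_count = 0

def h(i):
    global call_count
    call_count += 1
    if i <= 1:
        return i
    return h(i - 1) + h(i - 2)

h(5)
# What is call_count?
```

Calls(i) = 1 + Calls(i-1) + Calls(i-2); Calls(0)=Calls(1)=1. For i=5 this gives 15.

Answer: 15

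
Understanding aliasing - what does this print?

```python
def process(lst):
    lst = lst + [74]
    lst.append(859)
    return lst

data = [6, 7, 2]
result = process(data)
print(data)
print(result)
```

Key concept: rebinding parameter vs mutation.
Step by step:
`data = [6, 7, 2]` → data = [6, 7, 2]
`result = process(data)` → result = [6, 7, 2, 74, 859]
`print(data)` → prints [6, 7, 2]
`print(result)` → prints [6, 7, 2, 74, 859]

Answer:
[6, 7, 2]
[6, 7, 2, 74, 859]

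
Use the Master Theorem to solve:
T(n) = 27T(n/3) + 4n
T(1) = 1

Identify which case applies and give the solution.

a=27, b=3, f(n)=4n. log_3(27) = 3. Since c=1 < 3, Case 1 applies: T(n) = Θ(n^log_b(a)) = O(n^3).

Answer: O(n^3) - Case 1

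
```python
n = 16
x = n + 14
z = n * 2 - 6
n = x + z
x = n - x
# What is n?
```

Trace:
`n = 16` → n = 16
`x = n + 14` → x = 30
`z = n * 2 - 6` → z = 26
`n = x + z` → n = 56
`x = n - x` → x = 26
So n = 56

Answer: 56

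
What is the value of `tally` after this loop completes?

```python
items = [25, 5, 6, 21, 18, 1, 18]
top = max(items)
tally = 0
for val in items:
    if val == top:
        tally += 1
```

Count of max value 25 in [25, 5, 6, 21, 18, 1, 18]
`tally` takes the values: 0 → 1

Answer: 1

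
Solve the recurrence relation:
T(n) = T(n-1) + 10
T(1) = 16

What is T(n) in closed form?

Unrolling: T(n) = T(1) + 10·(n-1) = 16 + 10(n-1) = 10n + 6.

Answer: T(n) = 10n + 6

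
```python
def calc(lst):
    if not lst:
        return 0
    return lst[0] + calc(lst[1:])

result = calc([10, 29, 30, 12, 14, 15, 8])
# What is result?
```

10 + 29 + 30 + 12 + 14 + 15 + 8 + 0 = 118

Answer: 118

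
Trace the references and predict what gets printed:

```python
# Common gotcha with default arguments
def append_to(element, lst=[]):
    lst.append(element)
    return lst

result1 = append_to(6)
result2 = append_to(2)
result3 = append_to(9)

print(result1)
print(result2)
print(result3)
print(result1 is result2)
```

Key concept: mutable default argument gotcha.
Step by step:
`result1 = append_to(6)` → result1 = [6]
`result2 = append_to(2)` → result1 = [6, 2] (same object as result2); result2 = [6, 2] (same object as result1)
`result3 = append_to(9)` → result1 = [6, 2, 9] (same object as result2, result3); result2 = [6, 2, 9] (same object as result1, result3); result3 = [6, 2, 9] (same object as result1, result2)
`print(result1)` → prints [6, 2, 9]
`print(result2)` → prints [6, 2, 9]
`print(result3)` → prints [6, 2, 9]
`print(result1 is result2)` → prints True

Answer:
[6, 2, 9]
[6, 2, 9]
[6, 2, 9]
True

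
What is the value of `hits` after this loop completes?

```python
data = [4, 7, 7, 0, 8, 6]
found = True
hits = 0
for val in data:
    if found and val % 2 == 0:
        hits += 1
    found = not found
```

Count even values at even positions
`hits` takes the values: 0 → 1 → 2

Answer: 2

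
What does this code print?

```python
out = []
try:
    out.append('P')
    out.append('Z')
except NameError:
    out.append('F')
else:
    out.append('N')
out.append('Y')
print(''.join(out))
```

Execution trace: 'P' (try body) → 'Z' (try body, no exception) → 'N' (else) → 'Y' (after the try/except). Output: PZNY

Answer: PZNY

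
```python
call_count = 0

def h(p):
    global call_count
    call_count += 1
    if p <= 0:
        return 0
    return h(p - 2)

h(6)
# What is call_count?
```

Linear recursion stepping by 2: 4 calls from p=6 down to ≤0.

Answer: 4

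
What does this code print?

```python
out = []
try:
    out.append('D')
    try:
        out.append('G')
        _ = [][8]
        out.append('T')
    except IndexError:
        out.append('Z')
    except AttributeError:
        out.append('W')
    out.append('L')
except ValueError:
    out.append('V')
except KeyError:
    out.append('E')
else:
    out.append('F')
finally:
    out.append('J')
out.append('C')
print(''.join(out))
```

Execution trace: 'D' (try body) → 'G' (inner try body) → 'Z' (inner except IndexError) → 'L' (try body, no exception) → 'F' (else) → 'J' (finally) → 'C' (after the try/except). Output: DGZLFJC

Answer: DGZLFJC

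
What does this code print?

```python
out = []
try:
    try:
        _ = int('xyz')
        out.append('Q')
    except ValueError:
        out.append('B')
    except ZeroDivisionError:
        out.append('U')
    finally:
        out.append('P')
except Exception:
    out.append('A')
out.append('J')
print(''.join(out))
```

Execution trace: 'B' (inner except ValueError) → 'P' (inner finally) → 'J' (after the try/except). Output: BPJ

Answer: BPJ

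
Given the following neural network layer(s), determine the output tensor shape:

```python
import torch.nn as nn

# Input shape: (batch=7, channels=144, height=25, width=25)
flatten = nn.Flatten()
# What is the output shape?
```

Input: (7, 144, 25, 25) -> Output: (7, 90000)

Answer: (7, 90000)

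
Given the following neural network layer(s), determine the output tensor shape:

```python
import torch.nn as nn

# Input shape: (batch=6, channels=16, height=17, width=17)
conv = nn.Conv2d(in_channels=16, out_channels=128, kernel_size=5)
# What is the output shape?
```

Input: (6, 16, 17, 17) -> Output: (6, 128, 13, 13)

Answer: (6, 128, 13, 13)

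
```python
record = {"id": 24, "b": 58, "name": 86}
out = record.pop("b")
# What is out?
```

Trace:
`record = {"id": 24, "b": 58, "name": 86}` → record = {'id': 24, 'b': 58, 'name': 86}
`out = record.pop("b")` → record = {'id': 24, 'name': 86}; out = 58
So out = 58

Answer: 58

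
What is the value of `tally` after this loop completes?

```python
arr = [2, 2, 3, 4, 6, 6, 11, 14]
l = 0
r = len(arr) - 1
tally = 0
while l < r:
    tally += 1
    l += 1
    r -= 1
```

Iterations until pointers meet (list length 8)
`tally` takes the values: 0 → 1 → 2 → 3 → 4

Answer: 4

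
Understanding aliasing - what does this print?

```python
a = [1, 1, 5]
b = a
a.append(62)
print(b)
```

Key concept: basic list aliasing.
Step by step:
`a = [1, 1, 5]` → a = [1, 1, 5]
`b = a` → b = [1, 1, 5] (same object as a)
`a.append(62)` → a = [1, 1, 5, 62] (same object as b); b = [1, 1, 5, 62] (same object as a)
`print(b)` → prints [1, 1, 5, 62]

Answer: [1, 1, 5, 62]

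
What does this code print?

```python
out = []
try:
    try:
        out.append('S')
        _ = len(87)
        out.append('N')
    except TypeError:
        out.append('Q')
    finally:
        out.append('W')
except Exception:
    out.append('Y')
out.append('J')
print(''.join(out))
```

Execution trace: 'S' (inner try body) → 'Q' (inner except TypeError) → 'W' (inner finally) → 'J' (after the try/except). Output: SQWJ

Answer: SQWJ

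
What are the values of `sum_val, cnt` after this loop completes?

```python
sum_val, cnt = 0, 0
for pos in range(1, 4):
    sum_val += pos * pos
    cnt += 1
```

Sum of squares and count
`sum_val, cnt` takes the values: (0, 0) → (1, 0) → (1, 1) → (5, 1) → (5, 2) → (14, 2) → (14, 3)

Answer: 14, 3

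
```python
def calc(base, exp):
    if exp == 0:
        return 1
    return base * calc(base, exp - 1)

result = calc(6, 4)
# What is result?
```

calc(6, 4) = 6 * 6 * 6 * 6 = 1296

Answer: 1296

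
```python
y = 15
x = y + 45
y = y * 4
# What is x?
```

Trace:
`y = 15` → y = 15
`x = y + 45` → x = 60
`y = y * 4` → y = 60
So x = 60

Answer: 60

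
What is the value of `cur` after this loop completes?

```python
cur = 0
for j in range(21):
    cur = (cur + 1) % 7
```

Increment mod 7, 21 times = 0
`cur` takes the values: 0 → 1 → 2 → 3 → 4 → 5 → 6 → 0 → 1 → 2 → 3 → 4 → 5 → 6 → 0 → 1 → 2 → 3 → 4 → 5 → 6 → 0

Answer: 0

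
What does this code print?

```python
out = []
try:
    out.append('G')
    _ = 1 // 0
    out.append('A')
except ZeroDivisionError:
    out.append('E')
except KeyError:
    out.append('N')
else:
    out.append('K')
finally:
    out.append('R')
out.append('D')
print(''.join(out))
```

Execution trace: 'G' (try body) → 'E' (except ZeroDivisionError) → 'R' (finally) → 'D' (after the try/except). Output: GERD

Answer: GERD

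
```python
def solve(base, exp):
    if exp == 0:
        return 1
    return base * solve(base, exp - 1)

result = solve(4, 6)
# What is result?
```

solve(4, 6) = 4 * 4 * 4 * 4 * 4 * 4 = 4096

Answer: 4096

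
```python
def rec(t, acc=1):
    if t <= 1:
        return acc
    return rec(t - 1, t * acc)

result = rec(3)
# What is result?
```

Accumulator trace (n, acc): (3, 1) -> (2, 3) -> (1, 6) -> return 6

Answer: 6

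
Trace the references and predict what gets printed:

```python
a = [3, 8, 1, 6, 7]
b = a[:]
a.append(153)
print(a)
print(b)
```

Key concept: slice [:] creates copy.
Step by step:
`a = [3, 8, 1, 6, 7]` → a = [3, 8, 1, 6, 7]
`b = a[:]` → b = [3, 8, 1, 6, 7]
`a.append(153)` → a = [3, 8, 1, 6, 7, 153]
`print(a)` → prints [3, 8, 1, 6, 7, 153]
`print(b)` → prints [3, 8, 1, 6, 7]

Answer:
[3, 8, 1, 6, 7, 153]
[3, 8, 1, 6, 7]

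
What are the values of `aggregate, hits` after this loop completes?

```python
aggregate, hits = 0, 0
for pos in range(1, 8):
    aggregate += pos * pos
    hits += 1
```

Sum of squares and count
`aggregate, hits` takes the values: (0, 0) → (1, 0) → (1, 1) → (5, 1) → (5, 2) → (14, 2) → (14, 3) → (30, 3) → (30, 4) → (55, 4) → (55, 5) → (91, 5) → (91, 6) → (140, 6) → (140, 7)

Answer: 140, 7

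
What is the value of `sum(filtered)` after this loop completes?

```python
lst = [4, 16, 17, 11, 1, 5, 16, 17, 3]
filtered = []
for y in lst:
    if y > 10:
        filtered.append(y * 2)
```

Sum of doubled values > 10
`filtered` takes the values: [] → [32] → [32, 34] → [32, 34, 22] → [32, 34, 22, 32] → [32, 34, 22, 32, 34]
So `sum(filtered)` = 154

Answer: 154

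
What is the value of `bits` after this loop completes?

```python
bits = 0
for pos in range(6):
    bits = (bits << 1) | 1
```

Build 6 consecutive 1-bits: 0b111111
`bits` takes the values: 0 → 1 → 3 → 7 → 15 → 31 → 63

Answer: 63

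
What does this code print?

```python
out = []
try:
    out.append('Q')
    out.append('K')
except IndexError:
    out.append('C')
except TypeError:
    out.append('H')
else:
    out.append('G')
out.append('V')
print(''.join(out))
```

Execution trace: 'Q' (try body) → 'K' (try body, no exception) → 'G' (else) → 'V' (after the try/except). Output: QKGV

Answer: QKGV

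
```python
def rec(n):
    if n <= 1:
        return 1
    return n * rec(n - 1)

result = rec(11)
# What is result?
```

rec(11) = 11 * 10 * 9 * 8 * 7 * 6 * 5 * 4 * 3 * 2 * 1 = 39916800

Answer: 39916800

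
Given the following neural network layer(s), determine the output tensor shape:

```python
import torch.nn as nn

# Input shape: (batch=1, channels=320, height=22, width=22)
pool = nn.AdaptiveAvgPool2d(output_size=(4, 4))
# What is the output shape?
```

Input: (1, 320, 22, 22) -> Output: (1, 320, 4, 4)

Answer: (1, 320, 4, 4)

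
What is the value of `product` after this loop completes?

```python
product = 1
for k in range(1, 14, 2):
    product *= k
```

Product of 1, 3, 5, ... up to 13
`product` takes the values: 1 → 3 → 15 → 105 → 945 → 10395 → 135135

Answer: 135135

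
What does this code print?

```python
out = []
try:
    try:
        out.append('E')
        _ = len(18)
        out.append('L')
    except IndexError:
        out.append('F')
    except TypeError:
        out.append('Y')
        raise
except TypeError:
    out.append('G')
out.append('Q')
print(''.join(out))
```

Execution trace: 'E' (inner try body) → 'Y' (inner except TypeError) → 'G' (outer except TypeError) → 'Q' (after the try/except). Output: EYGQ

Answer: EYGQ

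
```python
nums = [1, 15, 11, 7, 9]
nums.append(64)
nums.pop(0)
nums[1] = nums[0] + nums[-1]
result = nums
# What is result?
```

Trace:
`nums = [1, 15, 11, 7, 9]` → nums = [1, 15, 11, 7, 9]
`nums.append(64)` → nums = [1, 15, 11, 7, 9, 64]
`nums.pop(0)` → nums = [15, 11, 7, 9, 64]
`nums[1] = nums[0] + nums[-1]` → nums = [15, 79, 7, 9, 64]
`result = nums` → result = [15, 79, 7, 9, 64]
So result = [15, 79, 7, 9, 64]

Answer: [15, 79, 7, 9, 64]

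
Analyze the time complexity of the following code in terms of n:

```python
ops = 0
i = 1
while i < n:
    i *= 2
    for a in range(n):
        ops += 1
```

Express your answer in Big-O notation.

Each loop level contributes: log n × n. Multiplying the contributions gives O(n log n).

Answer: O(n log n)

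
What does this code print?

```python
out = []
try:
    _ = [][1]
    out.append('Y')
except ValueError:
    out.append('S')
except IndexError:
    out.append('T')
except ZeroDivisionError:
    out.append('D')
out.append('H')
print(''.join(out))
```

Execution trace: 'T' (except IndexError) → 'H' (after the try/except). Output: TH

Answer: TH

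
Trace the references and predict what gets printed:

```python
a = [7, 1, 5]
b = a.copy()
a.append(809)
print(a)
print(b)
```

Key concept: list.copy() creates independent copy.
Step by step:
`a = [7, 1, 5]` → a = [7, 1, 5]
`b = a.copy()` → b = [7, 1, 5]
`a.append(809)` → a = [7, 1, 5, 809]
`print(a)` → prints [7, 1, 5, 809]
`print(b)` → prints [7, 1, 5]

Answer:
[7, 1, 5, 809]
[7, 1, 5]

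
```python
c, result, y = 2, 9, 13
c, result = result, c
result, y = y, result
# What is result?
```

Trace:
`c, result, y = 2, 9, 13` → c = 2; result = 9; y = 13
`c, result = result, c` → c = 9; result = 2
`result, y = y, result` → result = 13; y = 2
So result = 13

Answer: 13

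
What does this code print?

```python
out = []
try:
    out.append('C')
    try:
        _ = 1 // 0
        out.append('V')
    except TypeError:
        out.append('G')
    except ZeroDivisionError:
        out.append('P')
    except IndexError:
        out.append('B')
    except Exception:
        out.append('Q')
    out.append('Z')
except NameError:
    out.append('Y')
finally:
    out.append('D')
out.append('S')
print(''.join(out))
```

Execution trace: 'C' (try body) → 'P' (inner except ZeroDivisionError) → 'Z' (try body, no exception) → 'D' (finally) → 'S' (after the try/except). Output: CPZDS

Answer: CPZDS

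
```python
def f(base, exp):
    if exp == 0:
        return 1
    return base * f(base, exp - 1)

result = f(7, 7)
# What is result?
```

f(7, 7) = 7 * 7 * 7 * 7 * 7 * 7 * 7 = 823543

Answer: 823543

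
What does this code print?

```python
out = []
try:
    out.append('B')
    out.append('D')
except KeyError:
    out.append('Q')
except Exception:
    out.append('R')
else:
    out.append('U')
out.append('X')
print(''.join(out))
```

Execution trace: 'B' (try body) → 'D' (try body, no exception) → 'U' (else) → 'X' (after the try/except). Output: BDUX

Answer: BDUX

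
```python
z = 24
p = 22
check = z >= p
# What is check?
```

Trace:
`z = 24` → z = 24
`p = 22` → p = 22
`check = z >= p` → check = True
So check = True

Answer: True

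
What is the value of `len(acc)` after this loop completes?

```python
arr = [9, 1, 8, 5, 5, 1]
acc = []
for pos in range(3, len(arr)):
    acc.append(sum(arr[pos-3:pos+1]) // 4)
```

Number of 4-element averages
`acc` takes the values: [] → [5] → [5, 4] → [5, 4, 4]
So `len(acc)` = 3

Answer: 3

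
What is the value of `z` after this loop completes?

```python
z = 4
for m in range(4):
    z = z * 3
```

Multiply by 3, 4 times: 4 * 3^4 = 324
`z` takes the values: 4 → 12 → 36 → 108 → 324

Answer: 324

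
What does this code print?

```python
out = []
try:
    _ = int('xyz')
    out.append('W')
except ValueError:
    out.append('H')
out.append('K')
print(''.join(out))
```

Execution trace: 'H' (except ValueError) → 'K' (after the try/except). Output: HK

Answer: HK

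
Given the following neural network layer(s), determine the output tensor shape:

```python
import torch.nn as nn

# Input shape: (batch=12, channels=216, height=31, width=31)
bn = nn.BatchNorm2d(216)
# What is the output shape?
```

Input: (12, 216, 31, 31) -> Output: (12, 216, 31, 31)

Answer: (12, 216, 31, 31)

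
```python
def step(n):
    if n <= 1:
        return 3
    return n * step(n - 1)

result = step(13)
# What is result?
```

step(13) = 13 * 12 * 11 * 10 * 9 * 8 * 7 * 6 * 5 * 4 * 3 * 2 * 3 = 18681062400

Answer: 18681062400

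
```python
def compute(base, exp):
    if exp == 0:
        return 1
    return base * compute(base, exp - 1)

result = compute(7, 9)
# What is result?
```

compute(7, 9) = 7 * 7 * 7 * 7 * 7 * 7 * 7 * 7 * 7 = 40353607

Answer: 40353607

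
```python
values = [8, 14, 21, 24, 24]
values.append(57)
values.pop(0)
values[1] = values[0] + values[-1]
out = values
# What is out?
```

Trace:
`values = [8, 14, 21, 24, 24]` → values = [8, 14, 21, 24, 24]
`values.append(57)` → values = [8, 14, 21, 24, 24, 57]
`values.pop(0)` → values = [14, 21, 24, 24, 57]
`values[1] = values[0] + values[-1]` → values = [14, 71, 24, 24, 57]
`out = values` → out = [14, 71, 24, 24, 57]
So out = [14, 71, 24, 24, 57]

Answer: [14, 71, 24, 24, 57]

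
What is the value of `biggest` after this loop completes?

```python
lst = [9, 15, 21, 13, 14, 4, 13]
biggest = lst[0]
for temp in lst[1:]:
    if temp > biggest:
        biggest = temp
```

Maximum of [9, 15, 21, 13, 14, 4, 13]
`biggest` takes the values: 9 → 15 → 21

Answer: 21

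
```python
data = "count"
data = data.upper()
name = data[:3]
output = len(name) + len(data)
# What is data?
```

Trace:
`data = "count"` → data = 'count'
`data = data.upper()` → data = 'COUNT'
`name = data[:3]` → name = 'COU'
`output = len(name) + len(data)` → output = 8
So data = 'COUNT'

Answer: 'COUNT'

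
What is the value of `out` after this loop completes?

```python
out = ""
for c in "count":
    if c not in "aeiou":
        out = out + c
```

Remove vowels from 'count'
`out` takes the values: "" → "c" → "cn" → "cnt"

Answer: "cnt"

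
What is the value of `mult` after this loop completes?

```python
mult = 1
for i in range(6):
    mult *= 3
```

3^6 = 729
`mult` takes the values: 1 → 3 → 9 → 27 → 81 → 243 → 729

Answer: 729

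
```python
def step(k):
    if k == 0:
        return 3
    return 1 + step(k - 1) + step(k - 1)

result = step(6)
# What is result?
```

step(k) = 1 + 2·step(k-1), step(0)=3. Closed form: (3+1)·2^6 - 1 = 255.

Answer: 255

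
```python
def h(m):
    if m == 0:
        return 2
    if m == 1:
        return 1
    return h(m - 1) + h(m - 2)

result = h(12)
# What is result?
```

Build up from base cases: h(0)=2, h(1)=1, h(2)=3, h(3)=4, h(4)=7, h(5)=11, h(6)=18, ..., h(12)=322

Answer: 322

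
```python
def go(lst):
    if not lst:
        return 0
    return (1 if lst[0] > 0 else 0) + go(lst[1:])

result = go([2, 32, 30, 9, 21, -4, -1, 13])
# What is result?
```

Count of positive elements in [2, 32, 30, 9, 21, -4, -1, 13] = 6

Answer: 6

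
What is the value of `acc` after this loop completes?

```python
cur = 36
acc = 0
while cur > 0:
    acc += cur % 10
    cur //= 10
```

Sum digits of 36
`acc` takes the values: 0 → 6 → 9

Answer: 9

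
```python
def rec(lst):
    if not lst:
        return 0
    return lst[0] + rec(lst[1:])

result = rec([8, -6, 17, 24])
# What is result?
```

8 + (-6) + 17 + 24 + 0 = 43

Answer: 43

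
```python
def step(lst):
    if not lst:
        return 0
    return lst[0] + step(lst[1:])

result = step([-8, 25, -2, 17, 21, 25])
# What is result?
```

(-8) + 25 + (-2) + 17 + 21 + 25 + 0 = 78

Answer: 78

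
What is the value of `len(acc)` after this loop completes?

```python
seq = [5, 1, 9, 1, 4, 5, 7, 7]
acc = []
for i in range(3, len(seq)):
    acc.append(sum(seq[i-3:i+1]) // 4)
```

Number of 4-element averages
`acc` takes the values: [] → [4] → [4, 3] → [4, 3, 4] → [4, 3, 4, 4] → [4, 3, 4, 4, 5]
So `len(acc)` = 5

Answer: 5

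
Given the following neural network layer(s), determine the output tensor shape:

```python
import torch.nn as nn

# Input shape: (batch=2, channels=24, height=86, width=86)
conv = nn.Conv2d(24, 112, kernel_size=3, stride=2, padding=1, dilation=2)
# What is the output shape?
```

Input: (2, 24, 86, 86) -> Output: (2, 112, 42, 42)

Answer: (2, 112, 42, 42)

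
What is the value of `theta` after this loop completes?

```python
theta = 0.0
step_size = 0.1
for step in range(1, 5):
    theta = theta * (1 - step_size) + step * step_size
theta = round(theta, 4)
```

Moving average with lr=0.1
`theta` takes the values: 0.0 → 0.1 → 0.29 → 0.561 → 0.9049

Answer: 0.9049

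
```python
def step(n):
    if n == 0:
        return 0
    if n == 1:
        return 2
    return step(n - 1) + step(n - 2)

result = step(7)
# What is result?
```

Build up from base cases: step(0)=0, step(1)=2, step(2)=2, step(3)=4, step(4)=6, step(5)=10, step(6)=16, ..., step(7)=26

Answer: 26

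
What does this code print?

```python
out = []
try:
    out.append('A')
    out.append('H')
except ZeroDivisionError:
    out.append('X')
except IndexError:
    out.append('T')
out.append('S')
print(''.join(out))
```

Execution trace: 'A' (try body) → 'H' (try body, no exception) → 'S' (after the try/except). Output: AHS

Answer: AHS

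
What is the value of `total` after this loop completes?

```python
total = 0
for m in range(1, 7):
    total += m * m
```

Sum of squares 1² to 6² = 91
`total` takes the values: 0 → 1 → 5 → 14 → 30 → 55 → 91

Answer: 91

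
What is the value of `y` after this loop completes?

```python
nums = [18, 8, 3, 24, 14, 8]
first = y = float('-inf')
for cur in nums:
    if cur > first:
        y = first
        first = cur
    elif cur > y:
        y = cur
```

Second largest (with repeats) in [18, 8, 3, 24, 14, 8]
`y` takes the values: -inf → 8 → 18

Answer: 18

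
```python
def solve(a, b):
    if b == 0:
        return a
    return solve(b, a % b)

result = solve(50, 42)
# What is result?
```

solve(50, 42) -> solve(42, 8) -> solve(8, 2) -> solve(2, 0) -> 2

Answer: 2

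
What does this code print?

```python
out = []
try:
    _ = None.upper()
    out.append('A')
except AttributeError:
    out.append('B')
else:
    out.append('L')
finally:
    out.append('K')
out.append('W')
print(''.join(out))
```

Execution trace: 'B' (except AttributeError) → 'K' (finally) → 'W' (after the try/except). Output: BKW

Answer: BKW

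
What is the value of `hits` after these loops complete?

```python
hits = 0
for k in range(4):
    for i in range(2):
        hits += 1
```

4 * 2 = 8
`hits` takes the values: 0 → 1 → 2 → 3 → 4 → 5 → 6 → 7 → 8

Answer: 8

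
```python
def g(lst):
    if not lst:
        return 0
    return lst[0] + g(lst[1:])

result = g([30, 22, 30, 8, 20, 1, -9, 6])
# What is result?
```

30 + 22 + 30 + 8 + 20 + 1 + (-9) + 6 + 0 = 108

Answer: 108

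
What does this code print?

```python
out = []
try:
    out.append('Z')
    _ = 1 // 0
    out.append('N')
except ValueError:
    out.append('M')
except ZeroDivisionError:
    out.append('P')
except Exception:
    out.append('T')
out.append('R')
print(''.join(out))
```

Execution trace: 'Z' (try body) → 'P' (except ZeroDivisionError) → 'R' (after the try/except). Output: ZPR

Answer: ZPR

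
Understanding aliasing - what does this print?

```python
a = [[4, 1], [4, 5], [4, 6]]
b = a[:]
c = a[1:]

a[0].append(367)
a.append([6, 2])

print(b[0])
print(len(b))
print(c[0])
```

Key concept: slice with nested mutation.
Step by step:
`a = [[4, 1], [4, 5], [4, 6]]` → a = [[4, 1], [4, 5], [4, 6]]
`b = a[:]` → b = [[4, 1], [4, 5], [4, 6]]
`c = a[1:]` → c = [[4, 5], [4, 6]]
`a[0].append(367)` → a = [[4, 1, 367], [4, 5], [4, 6]]; b = [[4, 1, 367], [4, 5], [4, 6]]
`a.append([6, 2])` → a = [[4, 1, 367], [4, 5], [4, 6], [6, 2]]
`print(b[0])` → prints [4, 1, 367]
`print(len(b))` → prints 3
`print(c[0])` → prints [4, 5]

Answer:
[4, 1, 367]
3
[4, 5]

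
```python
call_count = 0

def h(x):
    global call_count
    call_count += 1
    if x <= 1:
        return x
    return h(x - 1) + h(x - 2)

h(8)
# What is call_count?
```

Calls(x) = 1 + Calls(x-1) + Calls(x-2); Calls(0)=Calls(1)=1. For x=8 this gives 67.

Answer: 67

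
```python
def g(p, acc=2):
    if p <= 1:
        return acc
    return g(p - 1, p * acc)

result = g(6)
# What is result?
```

Accumulator trace (n, acc): (6, 2) -> (5, 12) -> (4, 60) -> (3, 240) -> (2, 720) -> (1, 1440) -> return 1440

Answer: 1440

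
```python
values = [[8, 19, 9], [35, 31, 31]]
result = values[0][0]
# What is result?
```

Trace:
`values = [[8, 19, 9], [35, 31, 31]]` → values = [[8, 19, 9], [35, 31, 31]]
`result = values[0][0]` → result = 8
So result = 8

Answer: 8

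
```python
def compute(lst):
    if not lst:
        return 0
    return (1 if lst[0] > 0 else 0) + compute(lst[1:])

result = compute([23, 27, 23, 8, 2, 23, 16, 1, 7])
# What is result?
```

Count of positive elements in [23, 27, 23, 8, 2, 23, 16, 1, 7] = 9

Answer: 9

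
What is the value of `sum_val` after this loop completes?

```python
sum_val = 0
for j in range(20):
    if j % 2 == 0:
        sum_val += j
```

Sum of even numbers 0 to 19
`sum_val` takes the values: 0 → 2 → 6 → 12 → 20 → 30 → 42 → 56 → 72 → 90

Answer: 90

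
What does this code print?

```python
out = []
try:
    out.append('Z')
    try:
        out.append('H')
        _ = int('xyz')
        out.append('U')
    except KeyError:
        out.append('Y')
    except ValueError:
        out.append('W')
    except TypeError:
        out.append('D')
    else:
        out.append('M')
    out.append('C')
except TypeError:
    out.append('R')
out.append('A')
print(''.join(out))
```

Execution trace: 'Z' (try body) → 'H' (inner try body) → 'W' (inner except ValueError) → 'C' (try body, no exception) → 'A' (after the try/except). Output: ZHWCA

Answer: ZHWCA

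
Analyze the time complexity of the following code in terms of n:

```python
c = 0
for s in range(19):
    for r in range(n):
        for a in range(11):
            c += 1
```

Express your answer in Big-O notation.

Each loop level contributes: 1 × n × 1. Multiplying the contributions gives O(n).

Answer: O(n)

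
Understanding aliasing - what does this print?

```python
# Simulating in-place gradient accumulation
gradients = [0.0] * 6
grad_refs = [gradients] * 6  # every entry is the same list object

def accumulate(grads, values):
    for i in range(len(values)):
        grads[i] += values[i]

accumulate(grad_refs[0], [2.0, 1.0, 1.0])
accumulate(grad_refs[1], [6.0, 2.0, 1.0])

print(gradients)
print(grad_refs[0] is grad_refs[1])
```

Key concept: gradient accumulation aliasing.
Step by step:
`gradients = [0.0] * 6` → gradients = [0.0, 0.0, 0.0, 0.0, 0.0, 0.0]
`grad_refs = [gradients] * 6` → grad_refs = [[0.0, 0.0, 0.0, 0.0, 0.0, 0.0], [0.0, 0.0, 0.0, 0.0, 0.0, 0.0], [0.0, 0.0, 0.0, 0.0, 0.0, 0.0], [0.0, 0.0, 0.0, 0.0, 0.0, 0.0], [0.0, 0.0, 0.0, 0.0, 0.0, 0.0], [0.0, 0.0, 0.0, 0.0, 0.0, 0.0]]
`accumulate(grad_refs[0], [2.0, 1.0, 1.0])` → gradients = [2.0, 1.0, 1.0, 0.0, 0.0, 0.0]; grad_refs = [[2.0, 1.0, 1.0, 0.0, 0.0, 0.0], [2.0, 1.0, 1.0, 0.0, 0.0, 0.0], [2.0, 1.0, 1.0, 0.0, 0.0, 0.0], [2.0, 1.0, 1.0, 0.0, 0.0, 0.0], [2.0, 1.0, 1.0, 0.0, 0.0, 0.0], [2.0, 1.0, 1.0, 0.0, 0.0, 0.0]]
`accumulate(grad_refs[1], [6.0, 2.0, 1.0])` → gradients = [8.0, 3.0, 2.0, 0.0, 0.0, 0.0]; grad_refs = [[8.0, 3.0, 2.0, 0.0, 0.0, 0.0], [8.0, 3.0, 2.0, 0.0, 0.0, 0.0], [8.0, 3.0, 2.0, 0.0, 0.0, 0.0], [8.0, 3.0, 2.0, 0.0, 0.0, 0.0], [8.0, 3.0, 2.0, 0.0, 0.0, 0.0], [8.0, 3.0, 2.0, 0.0, 0.0, 0.0]]
`print(gradients)` → prints [8.0, 3.0, 2.0, 0.0, 0.0, 0.0]
`print(grad_refs[0] is grad_refs[1])` → prints True

Answer:
[8.0, 3.0, 2.0, 0.0, 0.0, 0.0]
True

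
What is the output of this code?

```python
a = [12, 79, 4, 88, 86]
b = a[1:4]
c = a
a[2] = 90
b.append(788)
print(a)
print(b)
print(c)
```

Key concept: slice vs alias.
Step by step:
`a = [12, 79, 4, 88, 86]` → a = [12, 79, 4, 88, 86]
`b = a[1:4]` → b = [79, 4, 88]
`c = a` → c = [12, 79, 4, 88, 86] (same object as a)
`a[2] = 90` → a = [12, 79, 90, 88, 86] (same object as c); c = [12, 79, 90, 88, 86] (same object as a)
`b.append(788)` → b = [79, 4, 88, 788]
`print(a)` → prints [12, 79, 90, 88, 86]
`print(b)` → prints [79, 4, 88, 788]
`print(c)` → prints [12, 79, 90, 88, 86]

Answer:
[12, 79, 90, 88, 86]
[79, 4, 88, 788]
[12, 79, 90, 88, 86]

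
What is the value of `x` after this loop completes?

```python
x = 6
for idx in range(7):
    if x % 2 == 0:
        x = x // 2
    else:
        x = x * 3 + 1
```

Collatz-style transformation from 6
`x` takes the values: 6 → 3 → 10 → 5 → 16 → 8 → 4 → 2

Answer: 2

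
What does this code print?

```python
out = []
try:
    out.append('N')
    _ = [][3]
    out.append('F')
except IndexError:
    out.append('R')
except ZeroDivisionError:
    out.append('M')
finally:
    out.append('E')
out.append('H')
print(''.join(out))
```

Execution trace: 'N' (try body) → 'R' (except IndexError) → 'E' (finally) → 'H' (after the try/except). Output: NREH

Answer: NREH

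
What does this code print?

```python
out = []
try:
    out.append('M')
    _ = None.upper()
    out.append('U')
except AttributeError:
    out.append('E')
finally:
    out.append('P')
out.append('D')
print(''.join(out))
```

Execution trace: 'M' (try body) → 'E' (except AttributeError) → 'P' (finally) → 'D' (after the try/except). Output: MEPD

Answer: MEPD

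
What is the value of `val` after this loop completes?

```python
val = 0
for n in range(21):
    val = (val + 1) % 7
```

Increment mod 7, 21 times = 0
`val` takes the values: 0 → 1 → 2 → 3 → 4 → 5 → 6 → 0 → 1 → 2 → 3 → 4 → 5 → 6 → 0 → 1 → 2 → 3 → 4 → 5 → 6 → 0

Answer: 0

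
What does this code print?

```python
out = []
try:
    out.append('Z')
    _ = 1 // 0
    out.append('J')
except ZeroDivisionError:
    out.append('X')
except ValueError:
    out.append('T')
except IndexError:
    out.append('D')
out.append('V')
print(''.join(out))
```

Execution trace: 'Z' (try body) → 'X' (except ZeroDivisionError) → 'V' (after the try/except). Output: ZXV

Answer: ZXV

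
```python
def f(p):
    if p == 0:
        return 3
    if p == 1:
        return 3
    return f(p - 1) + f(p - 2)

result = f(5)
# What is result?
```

Build up from base cases: f(0)=3, f(1)=3, f(2)=6, f(3)=9, f(4)=15, f(5)=24

Answer: 24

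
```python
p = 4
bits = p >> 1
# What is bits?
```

Trace:
`p = 4` → p = 4
`bits = p >> 1` → bits = 2
So bits = 2

Answer: 2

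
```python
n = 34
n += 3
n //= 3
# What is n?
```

Trace:
`n = 34` → n = 34
`n += 3` → n = 37
`n //= 3` → n = 12
So n = 12

Answer: 12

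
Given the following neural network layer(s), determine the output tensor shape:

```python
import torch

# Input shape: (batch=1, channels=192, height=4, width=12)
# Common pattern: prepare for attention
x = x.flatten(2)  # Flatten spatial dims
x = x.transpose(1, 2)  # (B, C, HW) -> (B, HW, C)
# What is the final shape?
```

Input: (1, 192, 4, 12) -> after flatten(2): (1, 192, 48) -> Output: (1, 48, 192)

Answer: (1, 48, 192)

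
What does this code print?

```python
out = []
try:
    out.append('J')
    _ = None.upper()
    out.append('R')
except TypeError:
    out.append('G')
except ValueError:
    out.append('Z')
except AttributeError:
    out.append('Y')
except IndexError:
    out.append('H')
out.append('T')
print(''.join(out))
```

Execution trace: 'J' (try body) → 'Y' (except AttributeError) → 'T' (after the try/except). Output: JYT

Answer: JYT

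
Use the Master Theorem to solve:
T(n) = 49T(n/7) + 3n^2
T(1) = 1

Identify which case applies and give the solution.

a=49, b=7, f(n)=3n^2. log_7(49) = 2. Since c=2 = 2, Case 2 applies: T(n) = Θ(n^log_b(a) · log n) = O(n^2 log n).

Answer: O(n^2 log n) - Case 2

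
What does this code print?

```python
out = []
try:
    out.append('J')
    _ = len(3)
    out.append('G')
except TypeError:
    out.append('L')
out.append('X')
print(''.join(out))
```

Execution trace: 'J' (try body) → 'L' (except TypeError) → 'X' (after the try/except). Output: JLX

Answer: JLX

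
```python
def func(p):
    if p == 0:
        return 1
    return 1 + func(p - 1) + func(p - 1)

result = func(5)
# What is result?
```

func(p) = 1 + 2·func(p-1), func(0)=1. Closed form: (1+1)·2^5 - 1 = 63.

Answer: 63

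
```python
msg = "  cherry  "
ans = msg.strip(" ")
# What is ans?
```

Trace:
`msg = "  cherry  "` → msg = '  cherry  '
`ans = msg.strip(" ")` → ans = 'cherry'
So ans = 'cherry'

Answer: 'cherry'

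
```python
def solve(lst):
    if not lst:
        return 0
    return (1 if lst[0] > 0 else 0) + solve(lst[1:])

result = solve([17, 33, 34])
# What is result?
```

Count of positive elements in [17, 33, 34] = 3

Answer: 3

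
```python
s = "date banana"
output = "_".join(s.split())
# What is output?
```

Trace:
`s = "date banana"` → s = 'date banana'
`output = "_".join(s.split())` → output = 'date_banana'
So output = 'date_banana'

Answer: 'date_banana'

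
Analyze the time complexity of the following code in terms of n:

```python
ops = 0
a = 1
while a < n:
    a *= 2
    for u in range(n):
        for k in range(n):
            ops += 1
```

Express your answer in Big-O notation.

Each loop level contributes: log n × n × n. Multiplying the contributions gives O(n^2 log n).

Answer: O(n^2 log n)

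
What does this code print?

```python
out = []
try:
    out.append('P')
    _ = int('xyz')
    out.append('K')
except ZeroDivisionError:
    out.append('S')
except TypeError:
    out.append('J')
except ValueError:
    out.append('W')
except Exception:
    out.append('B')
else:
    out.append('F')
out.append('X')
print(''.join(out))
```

Execution trace: 'P' (try body) → 'W' (except ValueError) → 'X' (after the try/except). Output: PWX

Answer: PWX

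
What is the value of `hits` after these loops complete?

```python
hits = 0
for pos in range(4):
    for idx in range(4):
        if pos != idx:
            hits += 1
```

4² - 4 (exclude diagonal)
`hits` takes the values: 0 → 1 → 2 → 3 → 4 → 5 → 6 → 7 → 8 → 9 → 10 → 11 → 12

Answer: 12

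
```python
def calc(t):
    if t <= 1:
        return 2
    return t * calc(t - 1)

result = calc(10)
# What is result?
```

calc(10) = 10 * 9 * 8 * 7 * 6 * 5 * 4 * 3 * 2 * 2 = 7257600

Answer: 7257600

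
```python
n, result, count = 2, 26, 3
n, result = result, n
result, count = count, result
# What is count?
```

Trace:
`n, result, count = 2, 26, 3` → n = 2; result = 26; count = 3
`n, result = result, n` → n = 26; result = 2
`result, count = count, result` → result = 3; count = 2
So count = 2

Answer: 2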